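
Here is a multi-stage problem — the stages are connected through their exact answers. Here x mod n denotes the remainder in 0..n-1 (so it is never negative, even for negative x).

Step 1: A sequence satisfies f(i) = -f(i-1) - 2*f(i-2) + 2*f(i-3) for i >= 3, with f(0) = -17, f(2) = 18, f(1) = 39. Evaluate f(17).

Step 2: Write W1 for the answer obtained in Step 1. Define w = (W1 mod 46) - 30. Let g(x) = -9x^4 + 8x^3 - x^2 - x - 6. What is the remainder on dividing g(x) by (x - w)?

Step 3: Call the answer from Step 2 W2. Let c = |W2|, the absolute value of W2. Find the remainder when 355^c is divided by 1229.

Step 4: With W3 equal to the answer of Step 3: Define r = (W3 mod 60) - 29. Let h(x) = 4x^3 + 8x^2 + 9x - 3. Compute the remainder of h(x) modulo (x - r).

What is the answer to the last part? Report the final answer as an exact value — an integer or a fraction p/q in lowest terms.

79

Step 1: f(3) = -1*(18) - 2*(39) + 2*(-17) = -130; iterating: f(3)=-130, f(4)=172, f(5)=124, f(6)=-728, f(7)=824, f(8)=880, f(9)=-3984, f(10)=3872, f(11)=5856, f(12)=-21568, f(13)=17600, f(14)=37248, f(15)=-115584, f(16)=76288, f(17)=229376; answer 229376
Step 2: W1 = 229376; w = -10; remainder = value at the root: -9*(-10)^4 + 8*(-10)^3 - 1*(-10)^2 - 1*(-10)^1 - 6 = (-90000) + (-8000) + (-100) + (10) + (-6) = -98096; answer -98096
Step 3: W2 = -98096; c = 98096; squarings mod 1229: 355^1=355, 355^2=667, 355^4=1220, 355^8=81, 355^16=416, 355^32=996, 355^64=213, 355^128=1125, 355^256=984, 355^512=1033, 355^1024=317, 355^2048=940, 355^4096=1178, 355^8192=143, 355^16384=785, 355^32768=496, 355^65536=216; 355^98096 = 355^16 * 355^32 * 355^256 * 355^512 * 355^1024 * 355^2048 * 355^4096 * 355^8192 * 355^16384 * 355^65536 = 691 (mod 1229); answer 691
Step 4: W3 = 691; r = 2; remainder = value at the root: 4*(2)^3 + 8*(2)^2 + 9*(2)^1 - 3 = (32) + (32) + (18) + (-3) = 79; answer 79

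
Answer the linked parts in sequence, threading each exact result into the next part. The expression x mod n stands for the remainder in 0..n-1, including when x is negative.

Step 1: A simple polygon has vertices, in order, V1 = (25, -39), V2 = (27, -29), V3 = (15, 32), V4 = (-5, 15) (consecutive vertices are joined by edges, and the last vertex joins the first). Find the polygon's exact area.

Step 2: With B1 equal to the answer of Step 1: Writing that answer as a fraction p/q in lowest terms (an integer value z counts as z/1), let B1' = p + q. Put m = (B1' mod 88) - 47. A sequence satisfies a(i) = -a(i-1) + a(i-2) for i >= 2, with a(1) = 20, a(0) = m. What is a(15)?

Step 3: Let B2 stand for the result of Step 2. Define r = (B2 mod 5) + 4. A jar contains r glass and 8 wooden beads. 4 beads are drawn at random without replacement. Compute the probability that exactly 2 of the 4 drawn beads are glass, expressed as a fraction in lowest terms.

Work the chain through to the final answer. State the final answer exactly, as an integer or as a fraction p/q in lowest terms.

56/165

Step 1: cross terms: (25*-29 - 27*-39)=328, (27*32 - 15*-29)=1299, (15*15 - -5*32)=385, (-5*-39 - 25*15)=-180; twice the area = |1832| = 1832; area = 916; answer 916
Step 2: B1 = 916; threaded value p + q = 917; m = -10; a(2) = -1*(20) + 1*(-10) = -30; iterating: a(2)=-30, a(3)=50, a(4)=-80, a(5)=130, a(6)=-210, a(7)=340, a(8)=-550, a(9)=890, a(10)=-1440, a(11)=2330, a(12)=-3770, a(13)=6100, a(14)=-9870, a(15)=15970; answer 15970
Step 3: B2 = 15970; r = 4; total draws C(12,4) = 495; favorable C(4,2)*C(8,2) = 168; P = 56/165; answer 56/165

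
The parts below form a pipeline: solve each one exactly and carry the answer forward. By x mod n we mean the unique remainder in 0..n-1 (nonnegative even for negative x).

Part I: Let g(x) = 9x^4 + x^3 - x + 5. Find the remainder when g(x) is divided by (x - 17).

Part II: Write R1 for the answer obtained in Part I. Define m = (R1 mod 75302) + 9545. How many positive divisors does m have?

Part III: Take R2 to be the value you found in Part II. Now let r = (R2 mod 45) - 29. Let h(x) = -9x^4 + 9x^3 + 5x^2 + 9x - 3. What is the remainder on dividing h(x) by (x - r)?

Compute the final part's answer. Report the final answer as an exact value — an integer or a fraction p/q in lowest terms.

-1831665

Part I: remainder = value at the root: 9*(17)^4 + 1*(17)^3 - 1*(17)^1 + 5 = (751689) + (4913) + (-17) + (5) = 756590; answer 756590
Part II: R1 = 756590; m = 13115; 13115 = 5 * 43 * 61; number of divisors = (1+1) * (1+1) * (1+1) = 8; answer 8
Part III: R2 = 8; r = -21; remainder = value at the root: -9*(-21)^4 + 9*(-21)^3 + 5*(-21)^2 + 9*(-21)^1 - 3 = (-1750329) + (-83349) + (2205) + (-189) + (-3) = -1831665; answer -1831665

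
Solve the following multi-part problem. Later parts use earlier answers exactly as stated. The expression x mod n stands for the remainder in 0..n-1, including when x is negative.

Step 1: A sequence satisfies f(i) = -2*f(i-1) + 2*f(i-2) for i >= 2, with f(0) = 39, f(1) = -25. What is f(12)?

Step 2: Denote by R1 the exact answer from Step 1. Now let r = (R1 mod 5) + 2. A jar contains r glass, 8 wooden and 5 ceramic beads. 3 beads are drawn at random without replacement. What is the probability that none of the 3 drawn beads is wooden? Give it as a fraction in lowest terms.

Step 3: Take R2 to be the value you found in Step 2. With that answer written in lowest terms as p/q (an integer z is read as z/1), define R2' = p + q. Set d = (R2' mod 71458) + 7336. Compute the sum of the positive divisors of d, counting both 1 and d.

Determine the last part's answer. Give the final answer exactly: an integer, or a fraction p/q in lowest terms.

Step 1: f(2) = -2*(-25) + 2*(39) = 128; iterating: f(2)=128, f(3)=-306, f(4)=868, f(5)=-2348, f(6)=6432, f(7)=-17560, f(8)=47984, f(9)=-131088, f(10)=358144, f(11)=-978464, f(12)=2673216; answer 2673216
Step 2: R1 = 2673216; r = 3; total draws C(16,3) = 560; favorable C(8,3) = 56; P = 1/10; answer 1/10
Step 3: R2 = 1/10; threaded value p + q = 11; d = 7347; 7347 = 3 * 31 * 79; sigma = (1 + 3) * (1 + 31) * (1 + 79) = 4 * 32 * 80 = 10240; answer 10240

10240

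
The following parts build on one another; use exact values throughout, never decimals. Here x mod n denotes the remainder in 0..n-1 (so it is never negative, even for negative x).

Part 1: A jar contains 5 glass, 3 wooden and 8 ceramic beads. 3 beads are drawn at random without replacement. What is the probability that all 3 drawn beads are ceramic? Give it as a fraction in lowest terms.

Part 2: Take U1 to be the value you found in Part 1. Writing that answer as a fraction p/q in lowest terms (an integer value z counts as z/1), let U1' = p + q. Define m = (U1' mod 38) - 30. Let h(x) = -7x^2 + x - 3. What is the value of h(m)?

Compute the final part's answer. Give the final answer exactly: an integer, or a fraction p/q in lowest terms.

-2549

Part 1: total draws C(16,3) = 560; favorable C(8,3) = 56; P = 1/10; answer 1/10
Part 2: U1 = 1/10; threaded value p + q = 11; m = -19; -7*(-19)^2 + 1*(-19)^1 - 3 = (-2527) + (-19) + (-3) = -2549; answer -2549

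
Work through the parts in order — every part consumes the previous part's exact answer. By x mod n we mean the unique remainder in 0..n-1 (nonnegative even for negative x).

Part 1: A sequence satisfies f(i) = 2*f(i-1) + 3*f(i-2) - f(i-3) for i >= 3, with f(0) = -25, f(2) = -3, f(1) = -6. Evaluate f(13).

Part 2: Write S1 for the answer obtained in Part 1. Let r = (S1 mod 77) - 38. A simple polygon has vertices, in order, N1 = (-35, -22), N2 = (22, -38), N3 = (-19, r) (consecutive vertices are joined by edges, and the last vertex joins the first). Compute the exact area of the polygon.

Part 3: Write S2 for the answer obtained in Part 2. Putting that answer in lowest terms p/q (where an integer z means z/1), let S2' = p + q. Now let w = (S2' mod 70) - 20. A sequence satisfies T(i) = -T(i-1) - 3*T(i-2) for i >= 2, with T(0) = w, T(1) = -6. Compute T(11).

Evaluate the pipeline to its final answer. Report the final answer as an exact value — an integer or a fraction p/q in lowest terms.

Part 1: f(3) = 2*(-3) + 3*(-6) - 1*(-25) = 1; iterating: f(3)=1, f(4)=-1, f(5)=4, f(6)=4, f(7)=21, f(8)=50, f(9)=159, f(10)=447, f(11)=1321, f(12)=3824, f(13)=11164; answer 11164
Part 2: S1 = 11164; r = 38; cross terms: (-35*-38 - 22*-22)=1814, (22*38 - -19*-38)=114, (-19*-22 - -35*38)=1748; twice the area = |3676| = 3676; area = 1838; answer 1838
Part 3: S2 = 1838; threaded value p + q = 1839; w = -1; T(2) = -1*(-6) - 3*(-1) = 9; iterating: T(2)=9, T(3)=9, T(4)=-36, T(5)=9, T(6)=99, T(7)=-126, T(8)=-171, T(9)=549, T(10)=-36, T(11)=-1611; answer -1611

-1611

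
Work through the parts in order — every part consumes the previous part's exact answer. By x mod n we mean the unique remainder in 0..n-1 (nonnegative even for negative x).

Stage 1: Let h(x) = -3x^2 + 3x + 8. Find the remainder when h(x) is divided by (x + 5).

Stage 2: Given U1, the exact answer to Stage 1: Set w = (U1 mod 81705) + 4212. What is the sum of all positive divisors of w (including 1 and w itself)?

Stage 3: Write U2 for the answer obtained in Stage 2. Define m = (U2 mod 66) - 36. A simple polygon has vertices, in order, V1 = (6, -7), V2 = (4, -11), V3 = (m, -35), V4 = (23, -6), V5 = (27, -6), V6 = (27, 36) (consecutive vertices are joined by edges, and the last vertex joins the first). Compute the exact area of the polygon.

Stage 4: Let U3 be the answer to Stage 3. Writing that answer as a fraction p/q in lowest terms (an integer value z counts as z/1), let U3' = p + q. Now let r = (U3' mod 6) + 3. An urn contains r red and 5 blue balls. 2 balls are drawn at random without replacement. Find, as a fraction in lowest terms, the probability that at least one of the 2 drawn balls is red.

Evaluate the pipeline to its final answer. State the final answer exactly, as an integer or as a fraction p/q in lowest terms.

13/18

Stage 1: remainder = value at the root: -3*(-5)^2 + 3*(-5)^1 + 8 = (-75) + (-15) + (8) = -82; answer -82
Stage 2: U1 = -82; w = 85835; 85835 = 5 * 17167; sigma = (1 + 5) * (1 + 17167) = 6 * 17168 = 103008; answer 103008
Stage 3: U2 = 103008; m = 12; cross terms: (6*-11 - 4*-7)=-38, (4*-35 - 12*-11)=-8, (12*-6 - 23*-35)=733, (23*-6 - 27*-6)=24, (27*36 - 27*-6)=1134, (27*-7 - 6*36)=-405; twice the area = |1440| = 1440; area = 720; answer 720
Stage 4: U3 = 720; threaded value p + q = 721; r = 4; total draws C(9,2) = 36; complement C(5,2) = 10; favorable 36 - 10 = 26; P = 13/18; answer 13/18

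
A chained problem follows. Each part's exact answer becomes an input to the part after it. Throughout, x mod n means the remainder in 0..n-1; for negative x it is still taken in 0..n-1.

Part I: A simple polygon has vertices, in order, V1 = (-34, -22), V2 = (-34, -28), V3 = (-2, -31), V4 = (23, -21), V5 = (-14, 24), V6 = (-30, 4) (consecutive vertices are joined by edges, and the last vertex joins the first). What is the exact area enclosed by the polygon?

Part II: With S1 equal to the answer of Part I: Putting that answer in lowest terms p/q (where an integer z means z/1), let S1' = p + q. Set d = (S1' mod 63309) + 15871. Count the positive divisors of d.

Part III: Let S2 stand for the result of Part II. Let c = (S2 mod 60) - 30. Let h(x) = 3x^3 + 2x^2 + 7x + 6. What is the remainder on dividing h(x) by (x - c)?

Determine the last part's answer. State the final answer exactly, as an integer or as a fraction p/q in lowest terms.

-612

Part I: cross terms: (-34*-28 - -34*-22)=204, (-34*-31 - -2*-28)=998, (-2*-21 - 23*-31)=755, (23*24 - -14*-21)=258, (-14*4 - -30*24)=664, (-30*-22 - -34*4)=796; twice the area = |3675| = 3675; area = 3675/2; answer 3675/2
Part II: S1 = 3675/2; threaded value p + q = 3677; d = 19548; 19548 = 2^2 * 3^3 * 181; number of divisors = (2+1) * (3+1) * (1+1) = 24; answer 24
Part III: S2 = 24; c = -6; remainder = value at the root: 3*(-6)^3 + 2*(-6)^2 + 7*(-6)^1 + 6 = (-648) + (72) + (-42) + (6) = -612; answer -612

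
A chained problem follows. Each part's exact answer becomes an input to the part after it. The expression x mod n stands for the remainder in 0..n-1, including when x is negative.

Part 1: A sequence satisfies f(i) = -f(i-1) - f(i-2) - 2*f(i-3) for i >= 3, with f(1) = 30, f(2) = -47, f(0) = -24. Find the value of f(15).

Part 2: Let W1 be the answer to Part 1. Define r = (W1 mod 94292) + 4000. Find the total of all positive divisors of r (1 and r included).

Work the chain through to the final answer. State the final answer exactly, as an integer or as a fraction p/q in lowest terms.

Part 1: f(3) = -1*(-47) - 1*(30) - 2*(-24) = 65; iterating: f(3)=65, f(4)=-78, f(5)=107, f(6)=-159, f(7)=208, f(8)=-263, f(9)=373, f(10)=-526, f(11)=679, f(12)=-899, f(13)=1272, f(14)=-1731, f(15)=2257; answer 2257
Part 2: W1 = 2257; r = 6257; 6257 is prime, so its only divisors are 1 and 6257; sigma = 1 + 6257 = 6258; answer 6258

6258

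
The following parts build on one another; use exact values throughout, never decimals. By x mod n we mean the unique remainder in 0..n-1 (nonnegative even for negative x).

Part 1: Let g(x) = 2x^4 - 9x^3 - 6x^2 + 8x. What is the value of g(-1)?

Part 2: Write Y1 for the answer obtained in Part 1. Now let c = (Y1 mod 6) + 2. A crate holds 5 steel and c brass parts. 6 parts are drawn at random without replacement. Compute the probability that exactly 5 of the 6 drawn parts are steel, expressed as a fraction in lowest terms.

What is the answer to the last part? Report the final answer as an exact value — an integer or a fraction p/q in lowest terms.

Part 1: 2*(-1)^4 - 9*(-1)^3 - 6*(-1)^2 + 8*(-1)^1 = (2) + (9) + (-6) + (-8) = -3; answer -3
Part 2: Y1 = -3; c = 5; total draws C(10,6) = 210; favorable C(5,5)*C(5,1) = 5; P = 1/42; answer 1/42

1/42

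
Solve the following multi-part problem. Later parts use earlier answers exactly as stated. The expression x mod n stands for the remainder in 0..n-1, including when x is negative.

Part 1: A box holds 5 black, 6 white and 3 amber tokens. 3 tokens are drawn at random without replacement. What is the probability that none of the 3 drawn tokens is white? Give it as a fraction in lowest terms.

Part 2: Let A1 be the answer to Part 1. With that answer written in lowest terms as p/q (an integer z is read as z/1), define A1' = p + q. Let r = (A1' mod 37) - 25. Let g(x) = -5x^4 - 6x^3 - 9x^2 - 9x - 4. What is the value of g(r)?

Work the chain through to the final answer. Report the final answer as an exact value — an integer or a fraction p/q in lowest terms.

-44814

Part 1: total draws C(14,3) = 364; favorable C(8,3) = 56; P = 2/13; answer 2/13
Part 2: A1 = 2/13; threaded value p + q = 15; r = -10; -5*(-10)^4 - 6*(-10)^3 - 9*(-10)^2 - 9*(-10)^1 - 4 = (-50000) + (6000) + (-900) + (90) + (-4) = -44814; answer -44814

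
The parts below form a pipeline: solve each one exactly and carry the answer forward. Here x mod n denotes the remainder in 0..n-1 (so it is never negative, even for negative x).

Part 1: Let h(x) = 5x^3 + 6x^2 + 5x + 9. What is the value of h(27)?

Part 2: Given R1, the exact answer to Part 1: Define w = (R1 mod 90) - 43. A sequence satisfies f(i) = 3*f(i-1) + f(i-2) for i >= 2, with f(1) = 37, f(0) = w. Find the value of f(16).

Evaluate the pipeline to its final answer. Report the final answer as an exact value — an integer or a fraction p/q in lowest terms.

2393989541

Part 1: 5*(27)^3 + 6*(27)^2 + 5*(27)^1 + 9 = (98415) + (4374) + (135) + (9) = 102933; answer 102933
Part 2: R1 = 102933; w = 20; f(2) = 3*(37) + 1*(20) = 131; iterating: f(2)=131, f(3)=430, f(4)=1421, f(5)=4693, f(6)=15500, f(7)=51193, f(8)=169079, f(9)=558430, f(10)=1844369, f(11)=6091537, f(12)=20118980, f(13)=66448477, f(14)=219464411, f(15)=724841710, f(16)=2393989541; answer 2393989541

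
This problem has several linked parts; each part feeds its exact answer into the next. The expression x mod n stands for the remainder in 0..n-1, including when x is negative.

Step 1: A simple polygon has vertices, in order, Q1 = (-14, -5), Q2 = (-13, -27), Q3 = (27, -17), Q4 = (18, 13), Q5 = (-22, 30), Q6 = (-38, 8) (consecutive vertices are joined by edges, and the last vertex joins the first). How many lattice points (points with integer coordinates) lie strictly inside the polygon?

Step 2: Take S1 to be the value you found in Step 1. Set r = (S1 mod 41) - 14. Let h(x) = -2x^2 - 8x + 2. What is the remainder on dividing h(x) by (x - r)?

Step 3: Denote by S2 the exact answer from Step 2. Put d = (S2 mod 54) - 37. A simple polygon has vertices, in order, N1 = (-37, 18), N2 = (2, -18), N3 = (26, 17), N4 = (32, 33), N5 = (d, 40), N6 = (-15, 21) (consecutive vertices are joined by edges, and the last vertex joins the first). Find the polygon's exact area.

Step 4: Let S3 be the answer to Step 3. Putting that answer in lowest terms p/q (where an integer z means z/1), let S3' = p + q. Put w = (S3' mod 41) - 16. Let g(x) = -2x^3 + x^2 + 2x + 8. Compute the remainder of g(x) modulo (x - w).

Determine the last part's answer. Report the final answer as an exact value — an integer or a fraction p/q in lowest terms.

Step 1: cross terms: (-14*-27 - -13*-5)=313, (-13*-17 - 27*-27)=950, (27*13 - 18*-17)=657, (18*30 - -22*13)=826, (-22*8 - -38*30)=964, (-38*-5 - -14*8)=302; twice the area = |4012| = 4012; area = 2006; boundary points = 1 + 10 + 3 + 1 + 2 + 1 = 18; strictly interior points = area - boundary/2 + 1 = 1998; answer 1998
Step 2: S1 = 1998; r = 16; remainder = value at the root: -2*(16)^2 - 8*(16)^1 + 2 = (-512) + (-128) + (2) = -638; answer -638
Step 3: S2 = -638; d = -27; cross terms: (-37*-18 - 2*18)=630, (2*17 - 26*-18)=502, (26*33 - 32*17)=314, (32*40 - -27*33)=2171, (-27*21 - -15*40)=33, (-15*18 - -37*21)=507; twice the area = |4157| = 4157; area = 4157/2; answer 4157/2
Step 4: S3 = 4157/2; threaded value p + q = 4159; w = 2; remainder = value at the root: -2*(2)^3 + 1*(2)^2 + 2*(2)^1 + 8 = (-16) + (4) + (4) + (8) = 0; answer 0

0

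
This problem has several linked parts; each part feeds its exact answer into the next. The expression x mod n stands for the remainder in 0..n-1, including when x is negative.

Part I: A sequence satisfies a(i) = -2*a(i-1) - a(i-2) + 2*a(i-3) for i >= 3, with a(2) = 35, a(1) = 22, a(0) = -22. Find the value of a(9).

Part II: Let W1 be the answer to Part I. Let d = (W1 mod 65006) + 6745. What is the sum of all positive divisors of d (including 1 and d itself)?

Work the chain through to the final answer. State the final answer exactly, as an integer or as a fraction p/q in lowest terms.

Part I: a(3) = -2*(35) - 1*(22) + 2*(-22) = -136; iterating: a(3)=-136, a(4)=281, a(5)=-356, a(6)=159, a(7)=600, a(8)=-2071, a(9)=3860; answer 3860
Part II: W1 = 3860; d = 10605; 10605 = 3 * 5 * 7 * 101; sigma = (1 + 3) * (1 + 5) * (1 + 7) * (1 + 101) = 4 * 6 * 8 * 102 = 19584; answer 19584

19584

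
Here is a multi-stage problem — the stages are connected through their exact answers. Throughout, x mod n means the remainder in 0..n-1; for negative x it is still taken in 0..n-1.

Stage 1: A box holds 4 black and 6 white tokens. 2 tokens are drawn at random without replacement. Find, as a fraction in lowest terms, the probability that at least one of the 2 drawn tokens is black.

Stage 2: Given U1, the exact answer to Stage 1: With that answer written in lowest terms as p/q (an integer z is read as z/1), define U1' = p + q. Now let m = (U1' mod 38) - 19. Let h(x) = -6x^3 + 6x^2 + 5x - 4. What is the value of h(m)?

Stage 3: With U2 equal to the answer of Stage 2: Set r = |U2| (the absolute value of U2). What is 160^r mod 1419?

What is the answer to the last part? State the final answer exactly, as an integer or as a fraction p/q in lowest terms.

Stage 1: total draws C(10,2) = 45; complement C(6,2) = 15; favorable 45 - 15 = 30; P = 2/3; answer 2/3
Stage 2: U1 = 2/3; threaded value p + q = 5; m = -14; -6*(-14)^3 + 6*(-14)^2 + 5*(-14)^1 - 4 = (16464) + (1176) + (-70) + (-4) = 17566; answer 17566
Stage 3: U2 = 17566; r = 17566; squarings mod 1419: 160^1=160, 160^2=58, 160^4=526, 160^8=1390, 160^16=841, 160^32=619, 160^64=31, 160^128=961, 160^256=1171, 160^512=487, 160^1024=196, 160^2048=103, 160^4096=676, 160^8192=58, 160^16384=526; 160^17566 = 160^2 * 160^4 * 160^8 * 160^16 * 160^128 * 160^1024 * 160^16384 = 511 (mod 1419); answer 511

511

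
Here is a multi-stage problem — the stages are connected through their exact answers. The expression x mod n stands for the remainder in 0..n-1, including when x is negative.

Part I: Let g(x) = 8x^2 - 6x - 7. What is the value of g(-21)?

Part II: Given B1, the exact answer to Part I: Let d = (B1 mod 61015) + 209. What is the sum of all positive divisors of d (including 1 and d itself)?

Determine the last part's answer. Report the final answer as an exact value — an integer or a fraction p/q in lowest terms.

7502

Part I: 8*(-21)^2 - 6*(-21)^1 - 7 = (3528) + (126) + (-7) = 3647; answer 3647
Part II: B1 = 3647; d = 3856; 3856 = 2^4 * 241; sigma = (1 + 2 + 4 + 8 + 16) * (1 + 241) = 31 * 242 = 7502; answer 7502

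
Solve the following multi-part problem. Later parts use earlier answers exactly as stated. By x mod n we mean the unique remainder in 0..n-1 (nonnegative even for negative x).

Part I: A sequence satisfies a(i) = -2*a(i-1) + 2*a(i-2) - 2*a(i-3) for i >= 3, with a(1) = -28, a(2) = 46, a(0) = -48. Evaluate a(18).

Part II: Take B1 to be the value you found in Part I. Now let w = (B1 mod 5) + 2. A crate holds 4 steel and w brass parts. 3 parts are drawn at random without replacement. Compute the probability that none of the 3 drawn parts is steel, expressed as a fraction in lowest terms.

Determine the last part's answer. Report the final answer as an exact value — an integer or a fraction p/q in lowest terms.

Part I: a(3) = -2*(46) + 2*(-28) - 2*(-48) = -52; iterating: a(3)=-52, a(4)=252, a(5)=-700, a(6)=2008, a(7)=-5920, a(8)=17256, a(9)=-50368, a(10)=147088, a(11)=-429424, a(12)=1253760, a(13)=-3660544, a(14)=10687456, a(15)=-31203520, a(16)=91103040, a(17)=-265988032, a(18)=776589184; answer 776589184
Part II: B1 = 776589184; w = 6; total draws C(10,3) = 120; favorable C(6,3) = 20; P = 1/6; answer 1/6

1/6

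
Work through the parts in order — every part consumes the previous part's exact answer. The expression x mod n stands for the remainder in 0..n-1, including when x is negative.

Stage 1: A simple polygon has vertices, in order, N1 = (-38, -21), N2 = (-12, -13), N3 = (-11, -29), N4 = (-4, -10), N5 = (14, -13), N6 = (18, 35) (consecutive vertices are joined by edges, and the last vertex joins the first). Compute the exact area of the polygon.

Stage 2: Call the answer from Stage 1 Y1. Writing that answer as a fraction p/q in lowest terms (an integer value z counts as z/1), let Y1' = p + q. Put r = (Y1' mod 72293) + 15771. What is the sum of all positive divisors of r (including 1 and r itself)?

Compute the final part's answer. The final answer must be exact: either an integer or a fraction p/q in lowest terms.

27126

Stage 1: cross terms: (-38*-13 - -12*-21)=242, (-12*-29 - -11*-13)=205, (-11*-10 - -4*-29)=-6, (-4*-13 - 14*-10)=192, (14*35 - 18*-13)=724, (18*-21 - -38*35)=952; twice the area = |2309| = 2309; area = 2309/2; answer 2309/2
Stage 2: Y1 = 2309/2; threaded value p + q = 2311; r = 18082; 18082 = 2 * 9041; sigma = (1 + 2) * (1 + 9041) = 3 * 9042 = 27126; answer 27126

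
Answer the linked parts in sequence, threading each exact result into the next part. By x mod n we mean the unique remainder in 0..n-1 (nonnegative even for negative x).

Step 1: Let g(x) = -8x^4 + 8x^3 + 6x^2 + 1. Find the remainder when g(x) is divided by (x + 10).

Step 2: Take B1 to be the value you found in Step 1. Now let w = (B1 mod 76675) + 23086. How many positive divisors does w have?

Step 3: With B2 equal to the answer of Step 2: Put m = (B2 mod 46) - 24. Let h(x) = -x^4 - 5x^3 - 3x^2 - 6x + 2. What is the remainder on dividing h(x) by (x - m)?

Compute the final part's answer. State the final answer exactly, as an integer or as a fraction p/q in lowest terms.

Step 1: remainder = value at the root: -8*(-10)^4 + 8*(-10)^3 + 6*(-10)^2 + 1 = (-80000) + (-8000) + (600) + (1) = -87399; answer -87399
Step 2: B1 = -87399; w = 89037; 89037 = 3^2 * 13 * 761; number of divisors = (2+1) * (1+1) * (1+1) = 12; answer 12
Step 3: B2 = 12; m = -12; remainder = value at the root: -1*(-12)^4 - 5*(-12)^3 - 3*(-12)^2 - 6*(-12)^1 + 2 = (-20736) + (8640) + (-432) + (72) + (2) = -12454; answer -12454

-12454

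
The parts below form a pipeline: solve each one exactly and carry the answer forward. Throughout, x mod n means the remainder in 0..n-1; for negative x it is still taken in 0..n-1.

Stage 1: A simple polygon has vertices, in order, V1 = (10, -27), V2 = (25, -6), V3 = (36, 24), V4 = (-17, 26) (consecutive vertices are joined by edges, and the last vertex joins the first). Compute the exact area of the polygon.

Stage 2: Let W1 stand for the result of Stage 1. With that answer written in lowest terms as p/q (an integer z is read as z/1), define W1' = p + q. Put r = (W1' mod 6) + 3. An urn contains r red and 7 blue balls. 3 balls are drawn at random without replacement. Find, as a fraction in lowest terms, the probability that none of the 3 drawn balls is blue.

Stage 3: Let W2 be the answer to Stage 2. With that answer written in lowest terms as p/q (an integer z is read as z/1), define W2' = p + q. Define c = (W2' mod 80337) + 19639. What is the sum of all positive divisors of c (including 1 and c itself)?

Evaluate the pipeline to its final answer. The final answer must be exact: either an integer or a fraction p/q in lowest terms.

52080

Stage 1: cross terms: (10*-6 - 25*-27)=615, (25*24 - 36*-6)=816, (36*26 - -17*24)=1344, (-17*-27 - 10*26)=199; twice the area = |2974| = 2974; area = 1487; answer 1487
Stage 2: W1 = 1487; threaded value p + q = 1488; r = 3; total draws C(10,3) = 120; favorable C(3,3) = 1; P = 1/120; answer 1/120
Stage 3: W2 = 1/120; threaded value p + q = 121; c = 19760; 19760 = 2^4 * 5 * 13 * 19; sigma = (1 + 2 + 4 + 8 + 16) * (1 + 5) * (1 + 13) * (1 + 19) = 31 * 6 * 14 * 20 = 52080; answer 52080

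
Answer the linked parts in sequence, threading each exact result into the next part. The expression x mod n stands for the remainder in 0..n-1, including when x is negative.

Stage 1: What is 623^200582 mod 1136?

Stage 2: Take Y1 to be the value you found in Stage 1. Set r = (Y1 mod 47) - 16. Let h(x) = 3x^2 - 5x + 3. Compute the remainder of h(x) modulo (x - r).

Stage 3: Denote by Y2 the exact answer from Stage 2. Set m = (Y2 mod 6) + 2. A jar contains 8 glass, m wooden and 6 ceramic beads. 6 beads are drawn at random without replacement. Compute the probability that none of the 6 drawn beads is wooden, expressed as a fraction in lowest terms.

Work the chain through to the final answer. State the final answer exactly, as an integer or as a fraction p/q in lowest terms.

Stage 1: squarings mod 1136: 623^1=623, 623^2=753, 623^4=145, 623^8=577, 623^16=81, 623^32=881, 623^64=273, 623^128=689, 623^256=1009, 623^512=225, 623^1024=641, 623^2048=785, 623^4096=513, 623^8192=753, 623^16384=145, 623^32768=577, 623^65536=81, 623^131072=881; 623^200582 = 623^2 * 623^4 * 623^128 * 623^256 * 623^512 * 623^1024 * 623^2048 * 623^65536 * 623^131072 = 881 (mod 1136); answer 881
Stage 2: Y1 = 881; r = 19; remainder = value at the root: 3*(19)^2 - 5*(19)^1 + 3 = (1083) + (-95) + (3) = 991; answer 991
Stage 3: Y2 = 991; m = 3; total draws C(17,6) = 12376; favorable C(14,6) = 3003; P = 33/136; answer 33/136

33/136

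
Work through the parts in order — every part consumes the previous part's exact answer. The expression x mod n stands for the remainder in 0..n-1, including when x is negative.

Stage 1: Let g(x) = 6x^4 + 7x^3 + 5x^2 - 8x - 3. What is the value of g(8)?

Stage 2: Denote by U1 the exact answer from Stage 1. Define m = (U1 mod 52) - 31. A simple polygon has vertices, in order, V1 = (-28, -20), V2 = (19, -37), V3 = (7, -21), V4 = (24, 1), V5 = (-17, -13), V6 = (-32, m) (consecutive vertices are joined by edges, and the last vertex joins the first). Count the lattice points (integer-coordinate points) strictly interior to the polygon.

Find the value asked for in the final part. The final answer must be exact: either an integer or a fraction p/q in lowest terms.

798

Stage 1: 6*(8)^4 + 7*(8)^3 + 5*(8)^2 - 8*(8)^1 - 3 = (24576) + (3584) + (320) + (-64) + (-3) = 28413; answer 28413
Stage 2: U1 = 28413; m = -10; cross terms: (-28*-37 - 19*-20)=1416, (19*-21 - 7*-37)=-140, (7*1 - 24*-21)=511, (24*-13 - -17*1)=-295, (-17*-10 - -32*-13)=-246, (-32*-20 - -28*-10)=360; twice the area = |1606| = 1606; area = 803; boundary points = 1 + 4 + 1 + 1 + 3 + 2 = 12; strictly interior points = area - boundary/2 + 1 = 798; answer 798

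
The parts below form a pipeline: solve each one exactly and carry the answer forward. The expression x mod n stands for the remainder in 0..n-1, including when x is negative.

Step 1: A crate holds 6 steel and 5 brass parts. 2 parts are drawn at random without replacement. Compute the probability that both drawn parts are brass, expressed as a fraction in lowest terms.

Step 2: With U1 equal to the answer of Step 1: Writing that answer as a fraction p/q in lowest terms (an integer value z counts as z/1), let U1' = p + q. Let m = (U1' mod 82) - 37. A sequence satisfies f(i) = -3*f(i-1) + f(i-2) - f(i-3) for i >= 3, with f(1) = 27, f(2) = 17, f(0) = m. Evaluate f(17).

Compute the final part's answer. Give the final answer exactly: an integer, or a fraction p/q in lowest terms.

Step 1: total draws C(11,2) = 55; favorable C(5,2) = 10; P = 2/11; answer 2/11
Step 2: U1 = 2/11; threaded value p + q = 13; m = -24; f(3) = -3*(17) + 1*(27) - 1*(-24) = 0; iterating: f(3)=0, f(4)=-10, f(5)=13, f(6)=-49, f(7)=170, f(8)=-572, f(9)=1935, f(10)=-6547, f(11)=22148, f(12)=-74926, f(13)=253473, f(14)=-857493, f(15)=2900878, f(16)=-9813600, f(17)=33199171; answer 33199171

33199171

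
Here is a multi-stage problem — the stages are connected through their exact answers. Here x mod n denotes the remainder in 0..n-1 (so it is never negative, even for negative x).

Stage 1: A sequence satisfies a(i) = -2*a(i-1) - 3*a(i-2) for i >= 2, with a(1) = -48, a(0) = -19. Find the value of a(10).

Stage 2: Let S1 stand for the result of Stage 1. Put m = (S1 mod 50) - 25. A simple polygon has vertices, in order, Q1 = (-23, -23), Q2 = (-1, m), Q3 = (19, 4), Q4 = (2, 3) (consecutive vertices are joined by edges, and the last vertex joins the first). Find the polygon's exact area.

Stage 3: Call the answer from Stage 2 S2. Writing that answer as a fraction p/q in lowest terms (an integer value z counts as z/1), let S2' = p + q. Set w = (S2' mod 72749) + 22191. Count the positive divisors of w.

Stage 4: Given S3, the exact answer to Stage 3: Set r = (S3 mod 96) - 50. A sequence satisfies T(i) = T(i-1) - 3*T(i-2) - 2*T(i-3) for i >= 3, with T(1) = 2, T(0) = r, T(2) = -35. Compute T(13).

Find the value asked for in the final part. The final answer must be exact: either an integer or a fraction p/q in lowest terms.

Stage 1: a(2) = -2*(-48) - 3*(-19) = 153; iterating: a(2)=153, a(3)=-162, a(4)=-135, a(5)=756, a(6)=-1107, a(7)=-54, a(8)=3429, a(9)=-6696, a(10)=3105; answer 3105
Stage 2: S1 = 3105; m = -20; cross terms: (-23*-20 - -1*-23)=437, (-1*4 - 19*-20)=376, (19*3 - 2*4)=49, (2*-23 - -23*3)=23; twice the area = |885| = 885; area = 885/2; answer 885/2
Stage 3: S2 = 885/2; threaded value p + q = 887; w = 23078; 23078 = 2 * 11 * 1049; number of divisors = (1+1) * (1+1) * (1+1) = 8; answer 8
Stage 4: S3 = 8; r = -42; T(3) = 1*(-35) - 3*(2) - 2*(-42) = 43; iterating: T(3)=43, T(4)=144, T(5)=85, T(6)=-433, T(7)=-976, T(8)=153, T(9)=3947, T(10)=5440, T(11)=-6707, T(12)=-30921, T(13)=-21680; answer -21680

-21680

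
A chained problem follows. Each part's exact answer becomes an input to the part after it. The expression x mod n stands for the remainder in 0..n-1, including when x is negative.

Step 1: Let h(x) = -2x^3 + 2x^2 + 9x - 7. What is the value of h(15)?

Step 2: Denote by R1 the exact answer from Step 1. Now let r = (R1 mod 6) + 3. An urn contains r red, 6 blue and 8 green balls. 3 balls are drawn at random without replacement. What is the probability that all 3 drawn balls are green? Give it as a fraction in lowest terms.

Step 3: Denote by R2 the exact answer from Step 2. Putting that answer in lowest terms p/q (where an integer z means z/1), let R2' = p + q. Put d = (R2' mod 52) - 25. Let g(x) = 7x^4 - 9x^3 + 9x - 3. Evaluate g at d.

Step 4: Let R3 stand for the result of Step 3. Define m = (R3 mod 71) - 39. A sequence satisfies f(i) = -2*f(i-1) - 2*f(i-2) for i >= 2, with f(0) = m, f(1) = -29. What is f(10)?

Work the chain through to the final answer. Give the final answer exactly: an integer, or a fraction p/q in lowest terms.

288

Step 1: -2*(15)^3 + 2*(15)^2 + 9*(15)^1 - 7 = (-6750) + (450) + (135) + (-7) = -6172; answer -6172
Step 2: R1 = -6172; r = 5; total draws C(19,3) = 969; favorable C(8,3) = 56; P = 56/969; answer 56/969
Step 3: R2 = 56/969; threaded value p + q = 1025; d = 12; 7*(12)^4 - 9*(12)^3 + 9*(12)^1 - 3 = (145152) + (-15552) + (108) + (-3) = 129705; answer 129705
Step 4: R3 = 129705; m = 20; f(2) = -2*(-29) - 2*(20) = 18; iterating: f(2)=18, f(3)=22, f(4)=-80, f(5)=116, f(6)=-72, f(7)=-88, f(8)=320, f(9)=-464, f(10)=288; answer 288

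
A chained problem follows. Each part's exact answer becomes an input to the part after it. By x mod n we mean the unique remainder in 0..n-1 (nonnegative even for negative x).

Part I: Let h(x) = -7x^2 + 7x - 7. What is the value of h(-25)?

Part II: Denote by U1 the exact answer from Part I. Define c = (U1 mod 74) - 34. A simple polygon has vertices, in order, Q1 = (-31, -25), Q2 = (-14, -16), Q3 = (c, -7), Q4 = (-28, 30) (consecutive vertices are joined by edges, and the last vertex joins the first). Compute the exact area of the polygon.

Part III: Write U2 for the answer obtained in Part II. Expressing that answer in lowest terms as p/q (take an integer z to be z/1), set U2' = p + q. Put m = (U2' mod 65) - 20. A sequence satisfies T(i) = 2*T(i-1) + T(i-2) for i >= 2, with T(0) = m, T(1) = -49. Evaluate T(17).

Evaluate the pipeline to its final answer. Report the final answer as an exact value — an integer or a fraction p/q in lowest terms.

-38747809

Part I: -7*(-25)^2 + 7*(-25)^1 - 7 = (-4375) + (-175) + (-7) = -4557; answer -4557
Part II: U1 = -4557; c = -3; cross terms: (-31*-16 - -14*-25)=146, (-14*-7 - -3*-16)=50, (-3*30 - -28*-7)=-286, (-28*-25 - -31*30)=1630; twice the area = |1540| = 1540; area = 770; answer 770
Part III: U2 = 770; threaded value p + q = 771; m = 36; T(2) = 2*(-49) + 1*(36) = -62; iterating: T(2)=-62, T(3)=-173, T(4)=-408, T(5)=-989, T(6)=-2386, T(7)=-5761, T(8)=-13908, T(9)=-33577, T(10)=-81062, T(11)=-195701, T(12)=-472464, T(13)=-1140629, T(14)=-2753722, T(15)=-6648073, T(16)=-16049868, T(17)=-38747809; answer -38747809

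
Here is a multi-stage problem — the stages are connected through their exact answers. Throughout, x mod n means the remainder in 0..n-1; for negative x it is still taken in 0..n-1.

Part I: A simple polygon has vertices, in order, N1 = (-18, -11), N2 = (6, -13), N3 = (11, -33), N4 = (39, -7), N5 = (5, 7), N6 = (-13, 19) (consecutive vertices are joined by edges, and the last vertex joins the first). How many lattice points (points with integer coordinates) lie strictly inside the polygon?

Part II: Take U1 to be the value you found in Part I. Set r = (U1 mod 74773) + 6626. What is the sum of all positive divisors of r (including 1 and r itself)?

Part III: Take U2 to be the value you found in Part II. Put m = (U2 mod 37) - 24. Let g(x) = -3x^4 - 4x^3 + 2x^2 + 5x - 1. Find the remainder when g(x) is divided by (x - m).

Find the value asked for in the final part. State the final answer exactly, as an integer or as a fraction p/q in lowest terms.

Part I: cross terms: (-18*-13 - 6*-11)=300, (6*-33 - 11*-13)=-55, (11*-7 - 39*-33)=1210, (39*7 - 5*-7)=308, (5*19 - -13*7)=186, (-13*-11 - -18*19)=485; twice the area = |2434| = 2434; area = 1217; boundary points = 2 + 5 + 2 + 2 + 6 + 5 = 22; strictly interior points = area - boundary/2 + 1 = 1207; answer 1207
Part II: U1 = 1207; r = 7833; 7833 = 3 * 7 * 373; sigma = (1 + 3) * (1 + 7) * (1 + 373) = 4 * 8 * 374 = 11968; answer 11968
Part III: U2 = 11968; m = -7; remainder = value at the root: -3*(-7)^4 - 4*(-7)^3 + 2*(-7)^2 + 5*(-7)^1 - 1 = (-7203) + (1372) + (98) + (-35) + (-1) = -5769; answer -5769

-5769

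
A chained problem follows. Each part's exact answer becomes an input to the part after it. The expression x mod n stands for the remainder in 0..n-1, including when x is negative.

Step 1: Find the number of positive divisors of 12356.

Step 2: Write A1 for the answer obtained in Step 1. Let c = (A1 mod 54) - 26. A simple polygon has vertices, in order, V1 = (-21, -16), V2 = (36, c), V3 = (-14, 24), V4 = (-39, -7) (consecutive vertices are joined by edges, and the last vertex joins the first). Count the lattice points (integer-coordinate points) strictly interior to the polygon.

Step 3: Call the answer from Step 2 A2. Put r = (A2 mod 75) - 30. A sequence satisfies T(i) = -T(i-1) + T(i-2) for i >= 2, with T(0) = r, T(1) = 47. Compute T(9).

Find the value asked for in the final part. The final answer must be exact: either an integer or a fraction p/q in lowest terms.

1388

Step 1: 12356 = 2^2 * 3089; number of divisors = (2+1) * (1+1) = 6; answer 6
Step 2: A1 = 6; c = -20; cross terms: (-21*-20 - 36*-16)=996, (36*24 - -14*-20)=584, (-14*-7 - -39*24)=1034, (-39*-16 - -21*-7)=477; twice the area = |3091| = 3091; area = 3091/2; boundary points = 1 + 2 + 1 + 9 = 13; strictly interior points = area - boundary/2 + 1 = 1540; answer 1540
Step 3: A2 = 1540; r = 10; T(2) = -1*(47) + 1*(10) = -37; iterating: T(2)=-37, T(3)=84, T(4)=-121, T(5)=205, T(6)=-326, T(7)=531, T(8)=-857, T(9)=1388; answer 1388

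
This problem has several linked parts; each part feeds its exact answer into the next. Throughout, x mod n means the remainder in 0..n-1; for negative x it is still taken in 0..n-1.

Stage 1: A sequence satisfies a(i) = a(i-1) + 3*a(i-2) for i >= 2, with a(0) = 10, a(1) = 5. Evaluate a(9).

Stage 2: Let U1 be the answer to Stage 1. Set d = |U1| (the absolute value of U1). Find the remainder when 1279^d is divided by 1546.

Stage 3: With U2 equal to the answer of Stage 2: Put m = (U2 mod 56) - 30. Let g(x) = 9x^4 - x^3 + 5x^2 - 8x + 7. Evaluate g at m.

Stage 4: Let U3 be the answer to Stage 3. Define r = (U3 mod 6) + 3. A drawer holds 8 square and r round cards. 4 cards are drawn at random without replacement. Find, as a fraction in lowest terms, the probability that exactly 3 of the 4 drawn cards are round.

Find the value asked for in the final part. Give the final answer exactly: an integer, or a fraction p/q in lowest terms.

Stage 1: a(2) = 1*(5) + 3*(10) = 35; iterating: a(2)=35, a(3)=50, a(4)=155, a(5)=305, a(6)=770, a(7)=1685, a(8)=3995, a(9)=9050; answer 9050
Stage 2: U1 = 9050; d = 9050; squarings mod 1546: 1279^1=1279, 1279^2=173, 1279^4=555, 1279^8=371, 1279^16=47, 1279^32=663, 1279^64=505, 1279^128=1481, 1279^256=1133, 1279^512=509, 1279^1024=899, 1279^2048=1189, 1279^4096=677, 1279^8192=713; 1279^9050 = 1279^2 * 1279^8 * 1279^16 * 1279^64 * 1279^256 * 1279^512 * 1279^8192 = 1281 (mod 1546); answer 1281
Stage 3: U2 = 1281; m = 19; 9*(19)^4 - 1*(19)^3 + 5*(19)^2 - 8*(19)^1 + 7 = (1172889) + (-6859) + (1805) + (-152) + (7) = 1167690; answer 1167690
Stage 4: U3 = 1167690; r = 3; total draws C(11,4) = 330; favorable C(3,3)*C(8,1) = 8; P = 4/165; answer 4/165

4/165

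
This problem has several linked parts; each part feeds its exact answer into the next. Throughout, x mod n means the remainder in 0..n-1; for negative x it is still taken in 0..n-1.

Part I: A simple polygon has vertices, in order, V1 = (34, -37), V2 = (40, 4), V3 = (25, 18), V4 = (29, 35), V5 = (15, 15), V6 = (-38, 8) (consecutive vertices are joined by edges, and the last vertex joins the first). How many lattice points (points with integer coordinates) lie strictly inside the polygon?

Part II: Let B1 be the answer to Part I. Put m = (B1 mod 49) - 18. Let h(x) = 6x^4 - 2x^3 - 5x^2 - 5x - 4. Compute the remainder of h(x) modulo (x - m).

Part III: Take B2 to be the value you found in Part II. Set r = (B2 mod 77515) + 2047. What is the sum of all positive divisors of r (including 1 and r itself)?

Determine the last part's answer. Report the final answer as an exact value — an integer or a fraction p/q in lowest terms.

112470

Part I: cross terms: (34*4 - 40*-37)=1616, (40*18 - 25*4)=620, (25*35 - 29*18)=353, (29*15 - 15*35)=-90, (15*8 - -38*15)=690, (-38*-37 - 34*8)=1134; twice the area = |4323| = 4323; area = 4323/2; boundary points = 1 + 1 + 1 + 2 + 1 + 9 = 15; strictly interior points = area - boundary/2 + 1 = 2155; answer 2155
Part II: B1 = 2155; m = 30; remainder = value at the root: 6*(30)^4 - 2*(30)^3 - 5*(30)^2 - 5*(30)^1 - 4 = (4860000) + (-54000) + (-4500) + (-150) + (-4) = 4801346; answer 4801346
Part III: B2 = 4801346; r = 74978; 74978 = 2 * 37489; sigma = (1 + 2) * (1 + 37489) = 3 * 37490 = 112470; answer 112470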